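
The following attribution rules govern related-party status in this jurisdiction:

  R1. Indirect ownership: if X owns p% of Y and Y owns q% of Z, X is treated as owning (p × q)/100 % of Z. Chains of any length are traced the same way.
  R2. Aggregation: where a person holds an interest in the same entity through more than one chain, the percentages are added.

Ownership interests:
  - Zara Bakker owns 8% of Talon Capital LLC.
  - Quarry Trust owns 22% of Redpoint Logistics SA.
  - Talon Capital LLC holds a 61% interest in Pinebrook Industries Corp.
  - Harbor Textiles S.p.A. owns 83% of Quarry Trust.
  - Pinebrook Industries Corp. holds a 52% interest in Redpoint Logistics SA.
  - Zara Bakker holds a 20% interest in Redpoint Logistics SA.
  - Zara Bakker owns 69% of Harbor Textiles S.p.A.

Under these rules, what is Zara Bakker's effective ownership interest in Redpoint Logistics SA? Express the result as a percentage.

Chain via Talon Capital LLC → Pinebrook Industries Corp. (R1): 8% × 61% × 52% = 2.5376% of Redpoint Logistics SA.
Chain via Harbor Textiles S.p.A. → Quarry Trust (R1): 69% × 83% × 22% = 12.5994% of Redpoint Logistics SA.
Direct interest in Redpoint Logistics SA: 20%.
Aggregating (R2): 2.5376% + 12.5994% + 20% = 35.137%.

35.137%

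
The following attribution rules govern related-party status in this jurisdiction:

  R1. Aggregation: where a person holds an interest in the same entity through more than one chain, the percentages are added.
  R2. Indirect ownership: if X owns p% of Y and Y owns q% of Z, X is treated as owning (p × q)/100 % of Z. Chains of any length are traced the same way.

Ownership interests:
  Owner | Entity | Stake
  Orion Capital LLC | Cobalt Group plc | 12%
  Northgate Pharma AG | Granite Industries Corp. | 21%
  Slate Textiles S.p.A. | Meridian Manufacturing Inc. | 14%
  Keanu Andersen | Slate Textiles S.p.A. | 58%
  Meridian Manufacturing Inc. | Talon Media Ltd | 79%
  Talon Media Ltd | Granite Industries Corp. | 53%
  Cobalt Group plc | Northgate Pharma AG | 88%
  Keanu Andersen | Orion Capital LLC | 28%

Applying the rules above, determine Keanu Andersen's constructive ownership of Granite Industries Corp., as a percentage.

4.020772%

Chain via Orion Capital LLC → Cobalt Group plc → Northgate Pharma AG (R2): 28% × 12% × 88% × 21% = 0.620928% of Granite Industries Corp.
Chain via Slate Textiles S.p.A. → Meridian Manufacturing Inc. → Talon Media Ltd (R2): 58% × 14% × 79% × 53% = 3.399844% of Granite Industries Corp.
Aggregating (R1): 0.620928% + 3.399844% = 4.020772%.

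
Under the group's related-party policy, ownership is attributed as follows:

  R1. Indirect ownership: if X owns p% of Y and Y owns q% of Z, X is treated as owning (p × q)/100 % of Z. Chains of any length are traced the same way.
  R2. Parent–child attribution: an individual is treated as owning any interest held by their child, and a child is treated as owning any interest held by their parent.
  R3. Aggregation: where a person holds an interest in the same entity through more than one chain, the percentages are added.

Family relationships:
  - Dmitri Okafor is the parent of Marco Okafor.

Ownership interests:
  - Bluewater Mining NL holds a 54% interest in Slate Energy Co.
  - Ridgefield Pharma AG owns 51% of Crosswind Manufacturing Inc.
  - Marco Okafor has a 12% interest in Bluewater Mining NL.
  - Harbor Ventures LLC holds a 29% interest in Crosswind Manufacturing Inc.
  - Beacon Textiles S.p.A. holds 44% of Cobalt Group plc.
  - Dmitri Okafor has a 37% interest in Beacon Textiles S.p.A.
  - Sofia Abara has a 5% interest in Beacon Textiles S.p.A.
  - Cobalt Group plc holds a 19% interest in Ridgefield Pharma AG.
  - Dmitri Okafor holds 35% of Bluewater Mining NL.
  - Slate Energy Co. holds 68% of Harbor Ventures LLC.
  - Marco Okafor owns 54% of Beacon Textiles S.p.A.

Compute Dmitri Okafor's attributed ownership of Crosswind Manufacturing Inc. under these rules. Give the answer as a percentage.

By parent–child attribution (R2), Dmitri Okafor is treated as also owning Marco Okafor's interest in Bluewater Mining NL, giving 35% + 12% = 47%.
By parent–child attribution (R2), Dmitri Okafor is treated as also owning Marco Okafor's interest in Beacon Textiles S.p.A, giving 37% + 54% = 91%.
Chain via Bluewater Mining NL → Slate Energy Co. → Harbor Ventures LLC (R1): 47% × 54% × 68% × 29% = 5.004936% of Crosswind Manufacturing Inc.
Chain via Beacon Textiles S.p.A. → Cobalt Group plc → Ridgefield Pharma AG (R1): 91% × 44% × 19% × 51% = 3.879876% of Crosswind Manufacturing Inc.
Aggregating (R3): 5.004936% + 3.879876% = 8.884812%.

8.884812%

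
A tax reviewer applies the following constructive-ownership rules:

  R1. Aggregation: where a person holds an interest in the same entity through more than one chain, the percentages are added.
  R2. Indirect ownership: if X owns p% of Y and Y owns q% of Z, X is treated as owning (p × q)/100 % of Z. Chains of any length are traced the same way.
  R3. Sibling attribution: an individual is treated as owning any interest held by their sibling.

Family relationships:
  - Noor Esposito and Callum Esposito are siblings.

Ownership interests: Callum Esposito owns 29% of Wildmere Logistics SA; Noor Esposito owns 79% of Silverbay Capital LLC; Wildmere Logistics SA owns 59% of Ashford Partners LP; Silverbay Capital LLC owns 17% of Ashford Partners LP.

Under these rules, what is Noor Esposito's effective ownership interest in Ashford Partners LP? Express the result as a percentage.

By sibling attribution (R3), Noor Esposito is treated as owning Callum Esposito's 29% interest in Wildmere Logistics SA.
Chain via Silverbay Capital LLC (R2): 79% × 17% = 13.43% of Ashford Partners LP.
Chain via Wildmere Logistics SA (R2): 29% × 59% = 17.11% of Ashford Partners LP.
Aggregating (R1): 13.43% + 17.11% = 30.54%.

30.54%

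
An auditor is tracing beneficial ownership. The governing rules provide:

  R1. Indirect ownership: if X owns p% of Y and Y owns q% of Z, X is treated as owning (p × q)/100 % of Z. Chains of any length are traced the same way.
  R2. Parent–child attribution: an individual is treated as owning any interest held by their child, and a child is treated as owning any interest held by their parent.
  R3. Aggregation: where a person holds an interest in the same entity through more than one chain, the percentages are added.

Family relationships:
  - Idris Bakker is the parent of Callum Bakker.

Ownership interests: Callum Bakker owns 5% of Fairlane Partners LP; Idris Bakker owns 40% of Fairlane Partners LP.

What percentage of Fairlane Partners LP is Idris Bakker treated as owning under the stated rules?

45%

By parent–child attribution (R2), Idris Bakker is treated as also owning Callum Bakker's interest in Fairlane Partners LP, giving 40% + 5% = 45%.
Direct interest in Fairlane Partners LP: 45%.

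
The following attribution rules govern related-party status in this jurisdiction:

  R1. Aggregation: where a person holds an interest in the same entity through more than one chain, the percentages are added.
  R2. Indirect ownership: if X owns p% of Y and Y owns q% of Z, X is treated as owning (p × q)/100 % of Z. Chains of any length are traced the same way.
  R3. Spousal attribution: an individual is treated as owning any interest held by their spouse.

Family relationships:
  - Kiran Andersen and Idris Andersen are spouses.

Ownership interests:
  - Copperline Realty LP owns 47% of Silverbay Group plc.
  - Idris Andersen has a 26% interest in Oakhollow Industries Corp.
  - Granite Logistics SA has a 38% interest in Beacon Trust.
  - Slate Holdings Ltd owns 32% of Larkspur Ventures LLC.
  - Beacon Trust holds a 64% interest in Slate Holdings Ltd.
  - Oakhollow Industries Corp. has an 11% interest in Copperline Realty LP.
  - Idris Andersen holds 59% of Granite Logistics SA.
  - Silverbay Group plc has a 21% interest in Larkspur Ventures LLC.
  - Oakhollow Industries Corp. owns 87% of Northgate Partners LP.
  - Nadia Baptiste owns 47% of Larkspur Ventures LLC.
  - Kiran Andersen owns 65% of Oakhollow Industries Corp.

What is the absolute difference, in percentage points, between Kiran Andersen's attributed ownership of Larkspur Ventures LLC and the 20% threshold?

By spousal attribution (R3), Kiran Andersen is treated as also owning Idris Andersen's interest in Oakhollow Industries Corp, giving 65% + 26% = 91%.
By spousal attribution (R3), Kiran Andersen is treated as owning Idris Andersen's 59% interest in Granite Logistics SA.
Chain via Oakhollow Industries Corp. → Copperline Realty LP → Silverbay Group plc (R2): 91% × 11% × 47% × 21% = 0.987987% of Larkspur Ventures LLC.
Chain via Granite Logistics SA → Beacon Trust → Slate Holdings Ltd (R2): 59% × 38% × 64% × 32% = 4.591616% of Larkspur Ventures LLC.
Aggregating (R1): 0.987987% + 4.591616% = 5.579603%.
5.579603% falls short of the 20% threshold by 14.420397 percentage points.

14.420397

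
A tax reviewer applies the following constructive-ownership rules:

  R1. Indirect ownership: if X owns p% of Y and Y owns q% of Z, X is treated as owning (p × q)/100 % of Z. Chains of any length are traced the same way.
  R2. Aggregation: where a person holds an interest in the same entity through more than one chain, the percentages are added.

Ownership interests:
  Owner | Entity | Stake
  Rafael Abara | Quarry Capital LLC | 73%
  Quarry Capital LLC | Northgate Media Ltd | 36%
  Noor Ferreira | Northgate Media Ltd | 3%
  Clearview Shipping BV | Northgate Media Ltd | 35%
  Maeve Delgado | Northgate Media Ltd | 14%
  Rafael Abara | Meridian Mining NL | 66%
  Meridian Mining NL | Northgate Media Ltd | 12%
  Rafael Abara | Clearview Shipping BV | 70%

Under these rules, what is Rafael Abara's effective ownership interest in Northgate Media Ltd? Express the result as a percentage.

Chain via Quarry Capital LLC (R1): 73% × 36% = 26.28% of Northgate Media Ltd.
Chain via Meridian Mining NL (R1): 66% × 12% = 7.92% of Northgate Media Ltd.
Chain via Clearview Shipping BV (R1): 70% × 35% = 24.5% of Northgate Media Ltd.
Aggregating (R2): 26.28% + 7.92% + 24.5% = 58.7%.

58.7%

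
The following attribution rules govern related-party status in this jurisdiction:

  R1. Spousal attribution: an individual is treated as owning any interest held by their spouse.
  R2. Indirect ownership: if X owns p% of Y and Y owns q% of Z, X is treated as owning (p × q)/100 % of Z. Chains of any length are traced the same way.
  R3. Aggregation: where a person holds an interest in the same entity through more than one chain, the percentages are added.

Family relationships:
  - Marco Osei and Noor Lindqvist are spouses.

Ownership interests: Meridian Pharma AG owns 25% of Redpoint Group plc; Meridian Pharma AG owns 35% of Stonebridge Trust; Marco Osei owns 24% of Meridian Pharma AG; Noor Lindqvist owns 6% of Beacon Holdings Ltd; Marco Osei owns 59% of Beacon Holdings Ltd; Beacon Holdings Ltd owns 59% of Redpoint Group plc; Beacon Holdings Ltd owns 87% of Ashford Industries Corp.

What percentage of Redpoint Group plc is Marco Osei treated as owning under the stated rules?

44.35%

By spousal attribution (R1), Marco Osei is treated as also owning Noor Lindqvist's interest in Beacon Holdings Ltd, giving 59% + 6% = 65%.
Chain via Beacon Holdings Ltd (R2): 65% × 59% = 38.35% of Redpoint Group plc.
Chain via Meridian Pharma AG (R2): 24% × 25% = 6% of Redpoint Group plc.
Aggregating (R3): 38.35% + 6% = 44.35%.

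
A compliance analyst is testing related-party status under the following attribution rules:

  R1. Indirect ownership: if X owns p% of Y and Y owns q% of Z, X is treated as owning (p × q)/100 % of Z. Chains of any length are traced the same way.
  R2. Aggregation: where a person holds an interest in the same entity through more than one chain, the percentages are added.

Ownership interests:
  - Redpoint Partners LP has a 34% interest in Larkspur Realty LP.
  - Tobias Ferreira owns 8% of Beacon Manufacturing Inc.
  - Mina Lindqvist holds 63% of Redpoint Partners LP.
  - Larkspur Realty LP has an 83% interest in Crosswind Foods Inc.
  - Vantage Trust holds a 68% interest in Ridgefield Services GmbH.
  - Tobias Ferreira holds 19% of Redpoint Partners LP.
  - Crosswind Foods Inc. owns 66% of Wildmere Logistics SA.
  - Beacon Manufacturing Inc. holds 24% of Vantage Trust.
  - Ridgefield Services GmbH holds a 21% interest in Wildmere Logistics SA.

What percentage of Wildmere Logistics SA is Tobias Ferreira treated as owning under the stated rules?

Chain via Beacon Manufacturing Inc. → Vantage Trust → Ridgefield Services GmbH (R1): 8% × 24% × 68% × 21% = 0.274176% of Wildmere Logistics SA.
Chain via Redpoint Partners LP → Larkspur Realty LP → Crosswind Foods Inc. (R1): 19% × 34% × 83% × 66% = 3.538788% of Wildmere Logistics SA.
Aggregating (R2): 0.274176% + 3.538788% = 3.812964%.

3.812964%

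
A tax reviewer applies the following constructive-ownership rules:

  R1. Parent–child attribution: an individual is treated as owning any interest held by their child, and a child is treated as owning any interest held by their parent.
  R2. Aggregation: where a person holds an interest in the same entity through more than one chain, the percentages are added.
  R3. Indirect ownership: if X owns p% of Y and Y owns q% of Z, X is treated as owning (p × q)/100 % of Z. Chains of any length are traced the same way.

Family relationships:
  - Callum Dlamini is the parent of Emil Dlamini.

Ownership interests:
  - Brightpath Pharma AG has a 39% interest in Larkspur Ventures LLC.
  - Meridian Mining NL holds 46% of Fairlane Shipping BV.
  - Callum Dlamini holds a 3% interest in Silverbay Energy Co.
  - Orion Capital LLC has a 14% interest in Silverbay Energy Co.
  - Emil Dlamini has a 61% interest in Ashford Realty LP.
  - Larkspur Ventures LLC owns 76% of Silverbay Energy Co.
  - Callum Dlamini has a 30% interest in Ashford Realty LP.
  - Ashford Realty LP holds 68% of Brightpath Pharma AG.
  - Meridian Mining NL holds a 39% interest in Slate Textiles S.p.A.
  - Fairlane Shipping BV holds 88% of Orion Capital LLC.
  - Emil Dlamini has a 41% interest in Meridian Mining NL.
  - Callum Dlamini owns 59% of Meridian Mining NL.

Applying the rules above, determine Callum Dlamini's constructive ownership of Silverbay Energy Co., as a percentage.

By parent–child attribution (R1), Callum Dlamini is treated as also owning Emil Dlamini's interest in Ashford Realty LP, giving 30% + 61% = 91%.
By parent–child attribution (R1), Callum Dlamini is treated as also owning Emil Dlamini's interest in Meridian Mining NL, giving 59% + 41% = 100%.
Chain via Ashford Realty LP → Brightpath Pharma AG → Larkspur Ventures LLC (R3): 91% × 68% × 39% × 76% = 18.341232% of Silverbay Energy Co.
Chain via Meridian Mining NL → Fairlane Shipping BV → Orion Capital LLC (R3): 100% × 46% × 88% × 14% = 5.6672% of Silverbay Energy Co.
Direct interest in Silverbay Energy Co: 3%.
Aggregating (R2): 18.341232% + 5.6672% + 3% = 27.008432%.

27.008432%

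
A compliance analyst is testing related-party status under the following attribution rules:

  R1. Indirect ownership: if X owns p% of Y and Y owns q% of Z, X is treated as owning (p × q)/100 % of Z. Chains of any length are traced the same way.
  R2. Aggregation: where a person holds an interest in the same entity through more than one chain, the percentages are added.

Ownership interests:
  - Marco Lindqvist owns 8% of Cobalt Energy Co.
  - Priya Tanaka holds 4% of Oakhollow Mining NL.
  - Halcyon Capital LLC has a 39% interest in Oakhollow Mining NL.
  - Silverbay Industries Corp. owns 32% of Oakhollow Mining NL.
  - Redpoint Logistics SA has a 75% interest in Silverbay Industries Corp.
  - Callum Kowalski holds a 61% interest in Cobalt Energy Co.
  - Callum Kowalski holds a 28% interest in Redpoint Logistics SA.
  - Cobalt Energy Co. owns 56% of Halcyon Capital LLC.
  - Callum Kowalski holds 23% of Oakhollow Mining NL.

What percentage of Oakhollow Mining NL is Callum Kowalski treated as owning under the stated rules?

43.0424%

Chain via Cobalt Energy Co. → Halcyon Capital LLC (R1): 61% × 56% × 39% = 13.3224% of Oakhollow Mining NL.
Chain via Redpoint Logistics SA → Silverbay Industries Corp. (R1): 28% × 75% × 32% = 6.72% of Oakhollow Mining NL.
Direct interest in Oakhollow Mining NL: 23%.
Aggregating (R2): 13.3224% + 6.72% + 23% = 43.0424%.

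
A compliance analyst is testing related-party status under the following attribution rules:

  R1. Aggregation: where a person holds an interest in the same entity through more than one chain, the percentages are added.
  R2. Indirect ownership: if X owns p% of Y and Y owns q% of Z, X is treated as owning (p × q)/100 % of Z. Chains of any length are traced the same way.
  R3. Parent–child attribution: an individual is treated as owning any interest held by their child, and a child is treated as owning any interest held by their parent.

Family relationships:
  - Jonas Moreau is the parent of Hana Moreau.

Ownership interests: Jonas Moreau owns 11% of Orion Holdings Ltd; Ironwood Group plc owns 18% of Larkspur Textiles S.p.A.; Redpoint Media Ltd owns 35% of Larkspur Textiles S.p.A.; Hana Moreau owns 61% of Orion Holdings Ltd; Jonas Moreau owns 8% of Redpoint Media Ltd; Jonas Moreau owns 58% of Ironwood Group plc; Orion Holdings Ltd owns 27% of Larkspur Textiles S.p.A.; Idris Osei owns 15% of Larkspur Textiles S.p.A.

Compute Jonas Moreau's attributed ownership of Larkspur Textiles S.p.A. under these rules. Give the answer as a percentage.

By parent–child attribution (R3), Jonas Moreau is treated as also owning Hana Moreau's interest in Orion Holdings Ltd, giving 11% + 61% = 72%.
Chain via Ironwood Group plc (R2): 58% × 18% = 10.44% of Larkspur Textiles S.p.A.
Chain via Redpoint Media Ltd (R2): 8% × 35% = 2.8% of Larkspur Textiles S.p.A.
Chain via Orion Holdings Ltd (R2): 72% × 27% = 19.44% of Larkspur Textiles S.p.A.
Aggregating (R1): 10.44% + 2.8% + 19.44% = 32.68%.

32.68%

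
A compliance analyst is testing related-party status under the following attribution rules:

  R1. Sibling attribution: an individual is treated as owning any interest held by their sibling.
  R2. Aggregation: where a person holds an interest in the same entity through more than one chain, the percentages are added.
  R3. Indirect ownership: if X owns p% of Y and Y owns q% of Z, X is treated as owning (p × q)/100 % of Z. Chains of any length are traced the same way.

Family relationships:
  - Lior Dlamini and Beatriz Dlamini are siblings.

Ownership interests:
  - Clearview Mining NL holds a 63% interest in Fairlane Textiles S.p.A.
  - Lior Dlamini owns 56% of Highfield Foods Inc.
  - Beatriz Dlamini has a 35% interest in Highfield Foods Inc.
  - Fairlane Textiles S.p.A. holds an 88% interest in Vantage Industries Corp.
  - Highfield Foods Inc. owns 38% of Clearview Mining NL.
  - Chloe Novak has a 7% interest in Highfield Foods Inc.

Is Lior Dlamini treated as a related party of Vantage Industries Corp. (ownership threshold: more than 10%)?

Yes

By sibling attribution (R1), Lior Dlamini is treated as also owning Beatriz Dlamini's interest in Highfield Foods Inc, giving 56% + 35% = 91%.
Chain via Highfield Foods Inc. → Clearview Mining NL → Fairlane Textiles S.p.A. (R3): 91% × 38% × 63% × 88% = 19.171152% of Vantage Industries Corp.
19.171152% exceeds the 10% threshold, so Lior is a related party to Vantage Industries Corp.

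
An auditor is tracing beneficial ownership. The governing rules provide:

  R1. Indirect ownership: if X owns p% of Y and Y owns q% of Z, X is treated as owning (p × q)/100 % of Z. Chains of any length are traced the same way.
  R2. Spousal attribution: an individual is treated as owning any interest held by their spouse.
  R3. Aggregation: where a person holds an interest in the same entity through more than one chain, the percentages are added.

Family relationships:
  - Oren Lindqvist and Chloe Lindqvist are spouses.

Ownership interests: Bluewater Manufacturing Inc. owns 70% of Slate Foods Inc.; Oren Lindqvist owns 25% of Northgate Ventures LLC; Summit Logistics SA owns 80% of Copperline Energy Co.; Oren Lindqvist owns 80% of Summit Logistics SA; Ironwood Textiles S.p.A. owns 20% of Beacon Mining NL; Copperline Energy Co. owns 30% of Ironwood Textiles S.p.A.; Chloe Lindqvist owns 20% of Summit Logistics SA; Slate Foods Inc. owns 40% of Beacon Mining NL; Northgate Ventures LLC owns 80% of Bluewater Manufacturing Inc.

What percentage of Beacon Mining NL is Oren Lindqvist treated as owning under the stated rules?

10.4%

By spousal attribution (R2), Oren Lindqvist is treated as also owning Chloe Lindqvist's interest in Summit Logistics SA, giving 80% + 20% = 100%.
Chain via Summit Logistics SA → Copperline Energy Co. → Ironwood Textiles S.p.A. (R1): 100% × 80% × 30% × 20% = 4.8% of Beacon Mining NL.
Chain via Northgate Ventures LLC → Bluewater Manufacturing Inc. → Slate Foods Inc. (R1): 25% × 80% × 70% × 40% = 5.6% of Beacon Mining NL.
Aggregating (R3): 4.8% + 5.6% = 10.4%.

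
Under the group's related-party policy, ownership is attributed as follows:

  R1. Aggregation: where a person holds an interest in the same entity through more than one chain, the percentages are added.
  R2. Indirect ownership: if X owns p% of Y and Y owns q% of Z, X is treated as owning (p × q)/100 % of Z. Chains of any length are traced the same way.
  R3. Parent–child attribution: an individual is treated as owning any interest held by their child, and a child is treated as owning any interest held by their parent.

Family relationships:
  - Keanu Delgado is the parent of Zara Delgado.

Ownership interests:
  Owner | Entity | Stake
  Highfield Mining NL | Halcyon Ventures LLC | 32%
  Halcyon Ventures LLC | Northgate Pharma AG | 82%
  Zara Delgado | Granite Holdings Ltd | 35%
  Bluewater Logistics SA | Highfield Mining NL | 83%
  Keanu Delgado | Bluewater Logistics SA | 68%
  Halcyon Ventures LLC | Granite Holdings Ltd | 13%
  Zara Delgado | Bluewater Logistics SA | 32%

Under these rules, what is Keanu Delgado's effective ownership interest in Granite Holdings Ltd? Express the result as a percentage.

By parent–child attribution (R3), Keanu Delgado is treated as also owning Zara Delgado's interest in Bluewater Logistics SA, giving 68% + 32% = 100%.
By parent–child attribution (R3), Keanu Delgado is treated as owning Zara Delgado's 35% interest in Granite Holdings Ltd.
Chain via Bluewater Logistics SA → Highfield Mining NL → Halcyon Ventures LLC (R2): 100% × 83% × 32% × 13% = 3.4528% of Granite Holdings Ltd.
Direct interest in Granite Holdings Ltd: 35%.
Aggregating (R1): 3.4528% + 35% = 38.4528%.

38.4528%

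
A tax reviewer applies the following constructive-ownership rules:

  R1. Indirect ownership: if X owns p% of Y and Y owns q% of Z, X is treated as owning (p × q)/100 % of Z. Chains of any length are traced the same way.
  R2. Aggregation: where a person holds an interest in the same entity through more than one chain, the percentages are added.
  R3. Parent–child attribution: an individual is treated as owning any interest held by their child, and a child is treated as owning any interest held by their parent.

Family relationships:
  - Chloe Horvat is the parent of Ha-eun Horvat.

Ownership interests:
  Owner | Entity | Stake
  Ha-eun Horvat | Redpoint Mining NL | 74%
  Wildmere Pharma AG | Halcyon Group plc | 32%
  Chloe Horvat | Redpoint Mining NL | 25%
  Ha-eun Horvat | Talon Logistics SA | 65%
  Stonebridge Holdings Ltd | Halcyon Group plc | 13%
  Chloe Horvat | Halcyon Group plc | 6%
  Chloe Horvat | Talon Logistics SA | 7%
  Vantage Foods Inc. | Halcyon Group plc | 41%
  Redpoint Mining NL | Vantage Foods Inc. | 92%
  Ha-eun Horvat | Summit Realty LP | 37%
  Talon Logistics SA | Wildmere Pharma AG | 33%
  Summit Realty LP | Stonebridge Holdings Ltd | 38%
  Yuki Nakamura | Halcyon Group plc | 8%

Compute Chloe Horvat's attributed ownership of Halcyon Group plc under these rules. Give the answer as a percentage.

52.7738%

By parent–child attribution (R3), Chloe Horvat is treated as also owning Ha-eun Horvat's interest in Talon Logistics SA, giving 7% + 65% = 72%.
By parent–child attribution (R3), Chloe Horvat is treated as also owning Ha-eun Horvat's interest in Redpoint Mining NL, giving 25% + 74% = 99%.
By parent–child attribution (R3), Chloe Horvat is treated as owning Ha-eun Horvat's 37% interest in Summit Realty LP.
Chain via Talon Logistics SA → Wildmere Pharma AG (R1): 72% × 33% × 32% = 7.6032% of Halcyon Group plc.
Chain via Redpoint Mining NL → Vantage Foods Inc. (R1): 99% × 92% × 41% = 37.3428% of Halcyon Group plc.
Direct interest in Halcyon Group plc: 6%.
Chain via Summit Realty LP → Stonebridge Holdings Ltd (R1): 37% × 38% × 13% = 1.8278% of Halcyon Group plc.
Aggregating (R2): 7.6032% + 37.3428% + 6% + 1.8278% = 52.7738%.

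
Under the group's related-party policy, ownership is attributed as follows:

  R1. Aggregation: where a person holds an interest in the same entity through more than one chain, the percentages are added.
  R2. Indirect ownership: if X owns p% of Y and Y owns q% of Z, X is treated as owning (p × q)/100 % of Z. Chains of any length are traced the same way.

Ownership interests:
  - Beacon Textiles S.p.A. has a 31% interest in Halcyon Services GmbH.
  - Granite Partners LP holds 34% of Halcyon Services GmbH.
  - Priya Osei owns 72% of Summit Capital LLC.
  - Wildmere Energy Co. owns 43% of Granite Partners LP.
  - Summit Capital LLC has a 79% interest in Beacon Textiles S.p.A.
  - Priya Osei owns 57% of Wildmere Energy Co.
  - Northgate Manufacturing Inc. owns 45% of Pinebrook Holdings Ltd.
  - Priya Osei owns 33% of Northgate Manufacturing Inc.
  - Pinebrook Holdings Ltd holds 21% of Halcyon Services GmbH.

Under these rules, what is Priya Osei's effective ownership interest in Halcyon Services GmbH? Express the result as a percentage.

29.0847%

Chain via Summit Capital LLC → Beacon Textiles S.p.A. (R2): 72% × 79% × 31% = 17.6328% of Halcyon Services GmbH.
Chain via Northgate Manufacturing Inc. → Pinebrook Holdings Ltd (R2): 33% × 45% × 21% = 3.1185% of Halcyon Services GmbH.
Chain via Wildmere Energy Co. → Granite Partners LP (R2): 57% × 43% × 34% = 8.3334% of Halcyon Services GmbH.
Aggregating (R1): 17.6328% + 3.1185% + 8.3334% = 29.0847%.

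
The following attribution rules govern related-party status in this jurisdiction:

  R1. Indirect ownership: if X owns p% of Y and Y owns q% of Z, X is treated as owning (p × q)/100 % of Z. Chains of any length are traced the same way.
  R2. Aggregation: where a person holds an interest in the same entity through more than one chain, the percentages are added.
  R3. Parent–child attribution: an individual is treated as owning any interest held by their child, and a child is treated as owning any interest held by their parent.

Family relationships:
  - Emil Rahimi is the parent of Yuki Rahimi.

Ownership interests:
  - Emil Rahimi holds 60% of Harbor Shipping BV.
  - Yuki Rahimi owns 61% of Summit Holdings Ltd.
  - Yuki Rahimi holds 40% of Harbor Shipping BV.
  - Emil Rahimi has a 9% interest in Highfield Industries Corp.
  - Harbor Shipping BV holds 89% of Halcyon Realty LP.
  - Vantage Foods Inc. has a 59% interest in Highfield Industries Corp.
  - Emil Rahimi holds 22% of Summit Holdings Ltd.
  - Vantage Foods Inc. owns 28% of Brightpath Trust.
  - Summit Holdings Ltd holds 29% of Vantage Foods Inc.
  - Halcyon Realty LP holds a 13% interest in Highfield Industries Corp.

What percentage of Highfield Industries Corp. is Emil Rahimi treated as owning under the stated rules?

34.7713%

By parent–child attribution (R3), Emil Rahimi is treated as also owning Yuki Rahimi's interest in Harbor Shipping BV, giving 60% + 40% = 100%.
By parent–child attribution (R3), Emil Rahimi is treated as also owning Yuki Rahimi's interest in Summit Holdings Ltd, giving 22% + 61% = 83%.
Chain via Harbor Shipping BV → Halcyon Realty LP (R1): 100% × 89% × 13% = 11.57% of Highfield Industries Corp.
Chain via Summit Holdings Ltd → Vantage Foods Inc. (R1): 83% × 29% × 59% = 14.2013% of Highfield Industries Corp.
Direct interest in Highfield Industries Corp: 9%.
Aggregating (R2): 11.57% + 14.2013% + 9% = 34.7713%.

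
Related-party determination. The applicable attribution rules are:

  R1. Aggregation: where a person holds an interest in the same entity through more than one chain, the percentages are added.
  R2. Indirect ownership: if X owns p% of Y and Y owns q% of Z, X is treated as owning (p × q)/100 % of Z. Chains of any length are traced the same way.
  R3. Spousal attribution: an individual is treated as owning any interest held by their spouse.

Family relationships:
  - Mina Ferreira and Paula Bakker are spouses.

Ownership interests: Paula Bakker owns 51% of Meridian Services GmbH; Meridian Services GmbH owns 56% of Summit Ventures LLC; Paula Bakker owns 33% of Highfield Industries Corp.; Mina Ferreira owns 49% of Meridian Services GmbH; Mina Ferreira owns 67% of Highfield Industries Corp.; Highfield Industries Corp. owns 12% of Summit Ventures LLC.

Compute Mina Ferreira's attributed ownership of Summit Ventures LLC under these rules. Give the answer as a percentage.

By spousal attribution (R3), Mina Ferreira is treated as also owning Paula Bakker's interest in Meridian Services GmbH, giving 49% + 51% = 100%.
By spousal attribution (R3), Mina Ferreira is treated as also owning Paula Bakker's interest in Highfield Industries Corp, giving 67% + 33% = 100%.
Chain via Meridian Services GmbH (R2): 100% × 56% = 56% of Summit Ventures LLC.
Chain via Highfield Industries Corp. (R2): 100% × 12% = 12% of Summit Ventures LLC.
Aggregating (R1): 56% + 12% = 68%.

68%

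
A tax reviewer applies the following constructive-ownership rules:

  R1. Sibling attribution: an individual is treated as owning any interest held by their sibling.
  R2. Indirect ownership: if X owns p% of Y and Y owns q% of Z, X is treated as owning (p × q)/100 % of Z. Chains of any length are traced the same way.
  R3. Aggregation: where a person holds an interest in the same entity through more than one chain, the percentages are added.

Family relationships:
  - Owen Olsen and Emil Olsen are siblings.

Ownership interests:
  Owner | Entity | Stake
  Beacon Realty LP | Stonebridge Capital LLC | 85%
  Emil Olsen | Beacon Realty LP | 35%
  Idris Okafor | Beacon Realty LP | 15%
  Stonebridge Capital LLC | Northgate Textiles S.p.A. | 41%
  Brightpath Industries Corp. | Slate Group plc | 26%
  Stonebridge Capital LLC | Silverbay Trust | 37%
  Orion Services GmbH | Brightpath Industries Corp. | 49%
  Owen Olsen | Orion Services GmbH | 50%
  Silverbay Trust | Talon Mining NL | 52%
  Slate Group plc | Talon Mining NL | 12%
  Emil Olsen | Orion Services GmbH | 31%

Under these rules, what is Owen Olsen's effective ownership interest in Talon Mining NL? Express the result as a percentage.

By sibling attribution (R1), Owen Olsen is treated as also owning Emil Olsen's interest in Orion Services GmbH, giving 50% + 31% = 81%.
By sibling attribution (R1), Owen Olsen is treated as owning Emil Olsen's 35% interest in Beacon Realty LP.
Chain via Orion Services GmbH → Brightpath Industries Corp. → Slate Group plc (R2): 81% × 49% × 26% × 12% = 1.238328% of Talon Mining NL.
Chain via Beacon Realty LP → Stonebridge Capital LLC → Silverbay Trust (R2): 35% × 85% × 37% × 52% = 5.7239% of Talon Mining NL.
Aggregating (R3): 1.238328% + 5.7239% = 6.962228%.

6.962228%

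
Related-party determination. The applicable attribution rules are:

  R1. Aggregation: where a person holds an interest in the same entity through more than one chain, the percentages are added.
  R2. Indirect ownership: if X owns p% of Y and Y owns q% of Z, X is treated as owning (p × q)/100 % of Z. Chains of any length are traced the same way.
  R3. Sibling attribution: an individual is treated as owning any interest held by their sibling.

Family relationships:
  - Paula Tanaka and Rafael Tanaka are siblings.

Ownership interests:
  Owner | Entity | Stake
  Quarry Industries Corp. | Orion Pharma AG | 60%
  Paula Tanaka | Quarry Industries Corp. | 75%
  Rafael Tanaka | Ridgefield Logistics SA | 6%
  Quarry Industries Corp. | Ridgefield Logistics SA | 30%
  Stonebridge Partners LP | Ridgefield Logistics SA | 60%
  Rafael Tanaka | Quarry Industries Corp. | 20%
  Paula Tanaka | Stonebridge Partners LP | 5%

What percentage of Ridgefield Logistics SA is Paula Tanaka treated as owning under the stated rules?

37.5%

By sibling attribution (R3), Paula Tanaka is treated as also owning Rafael Tanaka's interest in Quarry Industries Corp, giving 75% + 20% = 95%.
By sibling attribution (R3), Paula Tanaka is treated as owning Rafael Tanaka's 6% interest in Ridgefield Logistics SA.
Chain via Stonebridge Partners LP (R2): 5% × 60% = 3% of Ridgefield Logistics SA.
Chain via Quarry Industries Corp. (R2): 95% × 30% = 28.5% of Ridgefield Logistics SA.
Direct interest in Ridgefield Logistics SA: 6%.
Aggregating (R1): 3% + 28.5% + 6% = 37.5%.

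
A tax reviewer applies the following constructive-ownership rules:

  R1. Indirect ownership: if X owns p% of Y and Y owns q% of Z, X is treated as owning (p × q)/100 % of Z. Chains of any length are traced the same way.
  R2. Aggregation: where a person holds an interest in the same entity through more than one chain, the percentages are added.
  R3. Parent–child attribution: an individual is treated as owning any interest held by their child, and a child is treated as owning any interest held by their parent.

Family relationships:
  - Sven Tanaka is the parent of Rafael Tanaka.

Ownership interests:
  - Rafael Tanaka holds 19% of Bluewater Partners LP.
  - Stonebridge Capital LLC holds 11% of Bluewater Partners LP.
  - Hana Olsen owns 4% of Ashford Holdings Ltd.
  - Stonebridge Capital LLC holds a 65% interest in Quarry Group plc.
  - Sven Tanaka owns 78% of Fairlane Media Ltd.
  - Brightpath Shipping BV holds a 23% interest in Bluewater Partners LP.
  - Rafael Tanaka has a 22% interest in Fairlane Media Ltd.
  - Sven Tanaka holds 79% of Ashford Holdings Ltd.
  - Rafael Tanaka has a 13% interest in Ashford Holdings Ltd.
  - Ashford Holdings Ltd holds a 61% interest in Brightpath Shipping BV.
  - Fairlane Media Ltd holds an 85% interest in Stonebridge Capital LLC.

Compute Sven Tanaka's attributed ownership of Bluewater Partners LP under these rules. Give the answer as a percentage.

By parent–child attribution (R3), Sven Tanaka is treated as also owning Rafael Tanaka's interest in Fairlane Media Ltd, giving 78% + 22% = 100%.
By parent–child attribution (R3), Sven Tanaka is treated as also owning Rafael Tanaka's interest in Ashford Holdings Ltd, giving 79% + 13% = 92%.
By parent–child attribution (R3), Sven Tanaka is treated as owning Rafael Tanaka's 19% interest in Bluewater Partners LP.
Chain via Fairlane Media Ltd → Stonebridge Capital LLC (R1): 100% × 85% × 11% = 9.35% of Bluewater Partners LP.
Chain via Ashford Holdings Ltd → Brightpath Shipping BV (R1): 92% × 61% × 23% = 12.9076% of Bluewater Partners LP.
Direct interest in Bluewater Partners LP: 19%.
Aggregating (R2): 9.35% + 12.9076% + 19% = 41.2576%.

41.2576%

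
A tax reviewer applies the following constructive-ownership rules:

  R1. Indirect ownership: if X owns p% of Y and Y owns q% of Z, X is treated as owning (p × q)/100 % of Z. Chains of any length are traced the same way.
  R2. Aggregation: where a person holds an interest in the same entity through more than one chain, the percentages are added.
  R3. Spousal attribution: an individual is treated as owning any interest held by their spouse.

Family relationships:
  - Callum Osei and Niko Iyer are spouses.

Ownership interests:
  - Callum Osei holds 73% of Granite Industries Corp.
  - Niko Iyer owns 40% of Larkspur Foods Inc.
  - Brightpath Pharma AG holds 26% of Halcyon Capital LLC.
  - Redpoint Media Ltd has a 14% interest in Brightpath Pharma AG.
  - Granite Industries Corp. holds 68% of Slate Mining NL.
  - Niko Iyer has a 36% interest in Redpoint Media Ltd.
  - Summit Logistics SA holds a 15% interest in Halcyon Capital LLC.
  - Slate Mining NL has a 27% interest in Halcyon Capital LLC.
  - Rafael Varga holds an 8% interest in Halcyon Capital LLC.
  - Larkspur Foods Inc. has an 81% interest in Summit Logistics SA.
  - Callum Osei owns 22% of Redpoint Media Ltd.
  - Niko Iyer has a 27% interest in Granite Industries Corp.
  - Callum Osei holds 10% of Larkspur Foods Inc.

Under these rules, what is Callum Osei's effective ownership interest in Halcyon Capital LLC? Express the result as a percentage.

26.5462%

By spousal attribution (R3), Callum Osei is treated as also owning Niko Iyer's interest in Larkspur Foods Inc, giving 10% + 40% = 50%.
By spousal attribution (R3), Callum Osei is treated as also owning Niko Iyer's interest in Granite Industries Corp, giving 73% + 27% = 100%.
By spousal attribution (R3), Callum Osei is treated as also owning Niko Iyer's interest in Redpoint Media Ltd, giving 22% + 36% = 58%.
Chain via Larkspur Foods Inc. → Summit Logistics SA (R1): 50% × 81% × 15% = 6.075% of Halcyon Capital LLC.
Chain via Granite Industries Corp. → Slate Mining NL (R1): 100% × 68% × 27% = 18.36% of Halcyon Capital LLC.
Chain via Redpoint Media Ltd → Brightpath Pharma AG (R1): 58% × 14% × 26% = 2.1112% of Halcyon Capital LLC.
Aggregating (R2): 6.075% + 18.36% + 2.1112% = 26.5462%.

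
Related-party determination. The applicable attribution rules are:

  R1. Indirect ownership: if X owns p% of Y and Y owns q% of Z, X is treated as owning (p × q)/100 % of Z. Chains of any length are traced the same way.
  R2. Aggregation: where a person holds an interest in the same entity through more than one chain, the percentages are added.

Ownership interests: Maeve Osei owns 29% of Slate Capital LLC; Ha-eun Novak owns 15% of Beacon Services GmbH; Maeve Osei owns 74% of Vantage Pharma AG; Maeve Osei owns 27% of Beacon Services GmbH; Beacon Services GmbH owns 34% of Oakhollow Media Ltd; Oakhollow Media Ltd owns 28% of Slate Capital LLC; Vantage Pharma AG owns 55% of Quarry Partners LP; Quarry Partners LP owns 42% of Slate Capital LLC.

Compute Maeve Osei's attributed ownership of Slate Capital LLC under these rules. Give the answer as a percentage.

48.6644%

Chain via Vantage Pharma AG → Quarry Partners LP (R1): 74% × 55% × 42% = 17.094% of Slate Capital LLC.
Chain via Beacon Services GmbH → Oakhollow Media Ltd (R1): 27% × 34% × 28% = 2.5704% of Slate Capital LLC.
Direct interest in Slate Capital LLC: 29%.
Aggregating (R2): 17.094% + 2.5704% + 29% = 48.6644%.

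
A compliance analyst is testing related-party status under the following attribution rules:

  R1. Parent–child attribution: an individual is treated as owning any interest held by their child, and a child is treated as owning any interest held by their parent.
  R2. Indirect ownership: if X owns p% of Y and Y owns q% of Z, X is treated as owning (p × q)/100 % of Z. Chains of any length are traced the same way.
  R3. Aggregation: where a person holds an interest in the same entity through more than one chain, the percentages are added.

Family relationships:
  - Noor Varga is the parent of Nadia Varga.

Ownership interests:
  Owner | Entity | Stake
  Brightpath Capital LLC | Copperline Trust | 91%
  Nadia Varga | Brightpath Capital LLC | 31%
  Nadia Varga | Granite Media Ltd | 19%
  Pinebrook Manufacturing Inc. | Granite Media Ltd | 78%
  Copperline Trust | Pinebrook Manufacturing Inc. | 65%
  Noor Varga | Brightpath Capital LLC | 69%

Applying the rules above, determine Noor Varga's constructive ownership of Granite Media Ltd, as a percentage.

65.137%

By parent–child attribution (R1), Noor Varga is treated as also owning Nadia Varga's interest in Brightpath Capital LLC, giving 69% + 31% = 100%.
By parent–child attribution (R1), Noor Varga is treated as owning Nadia Varga's 19% interest in Granite Media Ltd.
Chain via Brightpath Capital LLC → Copperline Trust → Pinebrook Manufacturing Inc. (R2): 100% × 91% × 65% × 78% = 46.137% of Granite Media Ltd.
Direct interest in Granite Media Ltd: 19%.
Aggregating (R3): 46.137% + 19% = 65.137%.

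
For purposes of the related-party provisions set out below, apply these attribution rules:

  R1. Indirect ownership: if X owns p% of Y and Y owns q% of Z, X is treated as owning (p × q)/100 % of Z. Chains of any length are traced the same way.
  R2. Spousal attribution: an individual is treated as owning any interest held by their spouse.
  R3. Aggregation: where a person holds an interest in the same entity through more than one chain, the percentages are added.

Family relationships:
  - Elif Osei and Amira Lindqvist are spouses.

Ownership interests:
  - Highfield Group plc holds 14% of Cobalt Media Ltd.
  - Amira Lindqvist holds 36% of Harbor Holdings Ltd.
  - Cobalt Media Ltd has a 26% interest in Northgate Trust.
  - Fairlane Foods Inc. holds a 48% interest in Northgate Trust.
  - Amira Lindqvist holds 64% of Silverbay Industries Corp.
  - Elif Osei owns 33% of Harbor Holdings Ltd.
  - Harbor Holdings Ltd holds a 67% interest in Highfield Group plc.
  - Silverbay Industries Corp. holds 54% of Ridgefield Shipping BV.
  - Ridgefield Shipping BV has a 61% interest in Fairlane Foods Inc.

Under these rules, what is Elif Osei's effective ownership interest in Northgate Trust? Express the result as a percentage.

11.80194%

By spousal attribution (R2), Elif Osei is treated as also owning Amira Lindqvist's interest in Harbor Holdings Ltd, giving 33% + 36% = 69%.
By spousal attribution (R2), Elif Osei is treated as owning Amira Lindqvist's 64% interest in Silverbay Industries Corp.
Chain via Harbor Holdings Ltd → Highfield Group plc → Cobalt Media Ltd (R1): 69% × 67% × 14% × 26% = 1.682772% of Northgate Trust.
Chain via Silverbay Industries Corp. → Ridgefield Shipping BV → Fairlane Foods Inc. (R1): 64% × 54% × 61% × 48% = 10.119168% of Northgate Trust.
Aggregating (R3): 1.682772% + 10.119168% = 11.80194%.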